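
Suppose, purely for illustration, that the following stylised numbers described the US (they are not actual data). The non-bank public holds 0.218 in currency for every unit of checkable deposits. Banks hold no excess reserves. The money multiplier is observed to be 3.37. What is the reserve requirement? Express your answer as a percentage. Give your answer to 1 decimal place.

14.3%

Using m = 3.37. Since m = (1 + c)/(c + rr + e), the denominator satisfies c + rr + e = (1 + c)/m = (1 + 0.218) / 3.37 ≈ 0.361424.
With c = 0.218 and e = 0, the reserve requirement is 0.361424 − 0.218 − 0 = 0.143424.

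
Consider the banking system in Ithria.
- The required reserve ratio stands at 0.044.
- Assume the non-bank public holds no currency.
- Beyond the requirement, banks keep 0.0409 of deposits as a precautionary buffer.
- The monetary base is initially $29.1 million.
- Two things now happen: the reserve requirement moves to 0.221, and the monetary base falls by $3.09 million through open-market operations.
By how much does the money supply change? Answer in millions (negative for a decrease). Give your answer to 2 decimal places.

Before: m₁ = 1 / (0.044 + 0.0409) ≈ 11.77856, MB₁ = 29.1, so M₁ = 11.77856 × 29.1 ≈ 342.7561 million.
After: m₂ = 1 / (0.221 + 0.0409) ≈ 3.81825, MB₂ = 29.1 − 3.09 = 26.01, so M₂ = 3.81825 × 26.01 ≈ 99.3127 million.
ΔM = M₂ − M₁ = 99.3127 − 342.7561 = -243.4434 million.

-243.44 million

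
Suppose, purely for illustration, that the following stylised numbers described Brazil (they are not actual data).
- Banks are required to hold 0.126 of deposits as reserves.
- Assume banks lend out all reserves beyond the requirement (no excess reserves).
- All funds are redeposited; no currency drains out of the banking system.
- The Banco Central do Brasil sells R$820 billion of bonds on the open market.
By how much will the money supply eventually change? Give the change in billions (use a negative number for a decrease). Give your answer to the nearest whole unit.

-6508 billion

The simple money multiplier is m = 1/rr = 1/0.126 ≈ 7.9365.
An open-market sale reduces the monetary base by 820 billion, so ΔM = m × ΔMB = 7.9365 × (−820) = -6507.93 billion.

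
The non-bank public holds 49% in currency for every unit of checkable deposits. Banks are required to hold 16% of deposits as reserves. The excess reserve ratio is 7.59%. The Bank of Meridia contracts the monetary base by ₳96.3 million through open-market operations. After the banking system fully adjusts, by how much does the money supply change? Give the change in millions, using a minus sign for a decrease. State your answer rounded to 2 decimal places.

The money multiplier is m = (1 + c) / (rr + e + c) = (1 + 0.49) / (0.16 + 0.0759 + 0.49) ≈ 2.05262.
The sale removes 96.3 million of base, so ΔM = m × ΔMB = 2.05262 × (−96.3) ≈ -197.6673 million.

-197.67 million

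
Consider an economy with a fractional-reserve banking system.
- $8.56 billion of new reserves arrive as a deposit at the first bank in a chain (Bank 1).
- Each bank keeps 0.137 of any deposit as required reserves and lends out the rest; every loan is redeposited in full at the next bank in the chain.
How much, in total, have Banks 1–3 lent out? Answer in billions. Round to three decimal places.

Bank i lends (1 − rr)^i of the original deposit: Bank 1 lends 8.56·0.8630 ≈ 7.3873, Bank 2 lends 8.56·0.8630² ≈ 6.3752, and so on.
Summing a geometric series: total = 8.56·[0.8630·(1 − 0.8630^3) / (1 − 0.8630)] ≈ 19.2643 billion.

$19.264 billion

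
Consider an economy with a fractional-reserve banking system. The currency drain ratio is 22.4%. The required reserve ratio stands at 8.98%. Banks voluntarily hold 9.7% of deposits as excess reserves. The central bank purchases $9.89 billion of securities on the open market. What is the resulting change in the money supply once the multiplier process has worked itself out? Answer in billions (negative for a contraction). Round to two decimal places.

$29.47 billion

The money multiplier is m = (1 + c) / (rr + e + c) = (1 + 0.224) / (0.0898 + 0.097 + 0.224) ≈ 2.9796.
The purchase adds 9.89 billion of base, so ΔM = m × ΔMB = 2.9796 × (+9.89) ≈ 29.4682 billion.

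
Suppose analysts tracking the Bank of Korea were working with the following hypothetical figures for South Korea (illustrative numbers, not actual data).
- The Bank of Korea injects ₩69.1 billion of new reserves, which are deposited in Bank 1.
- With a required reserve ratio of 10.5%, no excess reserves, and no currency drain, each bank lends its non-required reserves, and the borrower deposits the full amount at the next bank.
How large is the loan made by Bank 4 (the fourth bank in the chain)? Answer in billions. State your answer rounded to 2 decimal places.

Each bank lends a fraction (1 − rr) = 0.8950 of the deposit it receives, so Bank 4 receives 69.1·0.8950^3 and lends 69.1·0.8950^4 ≈ 44.3374 billion.

₩44.34 billion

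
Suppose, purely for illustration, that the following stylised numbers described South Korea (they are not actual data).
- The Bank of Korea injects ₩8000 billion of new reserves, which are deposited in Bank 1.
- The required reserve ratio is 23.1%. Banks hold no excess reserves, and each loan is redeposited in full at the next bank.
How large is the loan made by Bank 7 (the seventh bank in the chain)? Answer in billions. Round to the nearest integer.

Each bank lends a fraction (1 − rr) = 0.7690 of the deposit it receives, so Bank 7 receives 8000·0.7690^6 and lends 8000·0.7690^7 ≈ 1272.2556 billion.

₩1272 billion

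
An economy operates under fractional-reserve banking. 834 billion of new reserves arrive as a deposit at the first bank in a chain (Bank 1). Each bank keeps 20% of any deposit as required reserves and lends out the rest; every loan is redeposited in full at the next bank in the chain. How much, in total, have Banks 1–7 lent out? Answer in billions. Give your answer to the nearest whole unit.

Bank i lends (1 − rr)^i of the original deposit: Bank 1 lends 834·0.8000 = 667.2000, Bank 2 lends 834·0.8000² = 533.7600, and so on.
Summing a geometric series: total = 834·[0.8000·(1 − 0.8000^7) / (1 − 0.8000)] ≈ 2636.3901 billion.

2636 billion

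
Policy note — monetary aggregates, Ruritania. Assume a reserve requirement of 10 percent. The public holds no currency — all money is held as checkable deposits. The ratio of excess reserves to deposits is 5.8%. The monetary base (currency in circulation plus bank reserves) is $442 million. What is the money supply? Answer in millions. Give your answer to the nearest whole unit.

$2797 million

The money multiplier is m = 1 / (rr + e) = 1 / (0.1 + 0.058) ≈ 6.3291.
So M = m × MB = 6.3291 × 442 = 2797.4622 million.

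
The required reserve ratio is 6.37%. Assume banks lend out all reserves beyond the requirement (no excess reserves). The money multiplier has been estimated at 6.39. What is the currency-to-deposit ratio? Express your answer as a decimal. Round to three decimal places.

0.110

Using m = 6.39. From m = (1 + c)/(c + rr + e), rearranging gives 1 + c = m·(c + rr + e), so c·(1 − m) = m·(rr + e) − 1.
Hence c = [m·(rr + e) − 1]/(1 − m) = [6.39 × (0.0637 + 0) − 1] / (1 − 6.39) ≈ 0.110011.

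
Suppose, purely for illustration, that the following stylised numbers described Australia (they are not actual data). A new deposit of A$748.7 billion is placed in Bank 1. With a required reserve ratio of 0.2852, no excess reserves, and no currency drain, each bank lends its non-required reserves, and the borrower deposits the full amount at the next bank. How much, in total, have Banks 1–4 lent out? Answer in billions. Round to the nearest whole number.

Bank i lends (1 − rr)^i of the original deposit: Bank 1 lends 748.7·0.7148 ≈ 535.1708, Bank 2 lends 748.7·0.7148² ≈ 382.5401, and so on.
Summing a geometric series: total = 748.7·[0.7148·(1 − 0.7148^4) / (1 − 0.7148)] ≈ 1386.6051 billion.

A$1387 billion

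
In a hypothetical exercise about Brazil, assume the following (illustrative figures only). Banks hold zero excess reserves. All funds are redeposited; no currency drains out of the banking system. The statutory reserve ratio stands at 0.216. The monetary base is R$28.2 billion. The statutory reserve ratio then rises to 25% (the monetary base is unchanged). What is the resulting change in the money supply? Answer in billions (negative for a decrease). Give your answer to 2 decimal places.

Initially m₁ = 1 / (0.216) ≈ 4.62963, so M₁ = 4.62963 × 28.2 ≈ 130.5556 billion.
After the change m₂ = 1 / (0.25) = 4, so M₂ = 4 × 28.2 = 112.8 billion.
ΔM = M₂ − M₁ = 112.8 − 130.5556 = -17.7556 billion.

-17.76 billion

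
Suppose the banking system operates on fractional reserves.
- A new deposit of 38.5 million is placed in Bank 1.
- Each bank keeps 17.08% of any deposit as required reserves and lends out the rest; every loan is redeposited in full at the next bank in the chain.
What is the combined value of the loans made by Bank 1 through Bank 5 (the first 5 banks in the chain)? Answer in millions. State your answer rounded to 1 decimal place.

Bank i lends (1 − rr)^i of the original deposit: Bank 1 lends 38.5·0.8292 = 31.9242, Bank 2 lends 38.5·0.8292² ≈ 26.4715, and so on.
Summing a geometric series: total = 38.5·[0.8292·(1 − 0.8292^5) / (1 − 0.8292)] ≈ 113.6394 million.

113.6 million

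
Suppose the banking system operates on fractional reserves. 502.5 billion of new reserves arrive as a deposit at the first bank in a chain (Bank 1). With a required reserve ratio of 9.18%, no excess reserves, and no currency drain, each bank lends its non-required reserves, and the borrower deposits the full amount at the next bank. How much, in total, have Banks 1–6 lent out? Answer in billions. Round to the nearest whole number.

2182 billion

Bank i lends (1 − rr)^i of the original deposit: Bank 1 lends 502.5·0.9082 = 456.3705, Bank 2 lends 502.5·0.9082² ≈ 414.4757, and so on.
Summing a geometric series: total = 502.5·[0.9082·(1 − 0.9082^6) / (1 − 0.9082)] ≈ 2181.6153 billion.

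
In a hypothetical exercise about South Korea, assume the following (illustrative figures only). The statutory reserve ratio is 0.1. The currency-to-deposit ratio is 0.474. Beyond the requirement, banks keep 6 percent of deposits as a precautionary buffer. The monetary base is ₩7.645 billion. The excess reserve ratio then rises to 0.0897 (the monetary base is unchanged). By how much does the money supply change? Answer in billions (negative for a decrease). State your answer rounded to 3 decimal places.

-0.795 billion

Initially m₁ = (1 + 0.474) / (0.1 + 0.06 + 0.474) ≈ 2.32492, so M₁ = 2.32492 × 7.645 ≈ 17.774 billion.
After the change m₂ = (1 + 0.474) / (0.1 + 0.0897 + 0.474) ≈ 2.22088, so M₂ = 2.22088 × 7.645 ≈ 16.9786 billion.
ΔM = M₂ − M₁ = 16.9786 − 17.774 = -0.7954 billion.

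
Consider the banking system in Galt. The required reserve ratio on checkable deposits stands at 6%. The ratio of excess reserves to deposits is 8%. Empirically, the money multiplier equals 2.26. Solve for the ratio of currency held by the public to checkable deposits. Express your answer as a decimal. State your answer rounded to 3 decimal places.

0.543

Using m = 2.26. From m = (1 + c)/(c + rr + e), rearranging gives 1 + c = m·(c + rr + e), so c·(1 − m) = m·(rr + e) − 1.
Hence c = [m·(rr + e) − 1]/(1 − m) = [2.26 × (0.06 + 0.08) − 1] / (1 − 2.26) ≈ 0.542540.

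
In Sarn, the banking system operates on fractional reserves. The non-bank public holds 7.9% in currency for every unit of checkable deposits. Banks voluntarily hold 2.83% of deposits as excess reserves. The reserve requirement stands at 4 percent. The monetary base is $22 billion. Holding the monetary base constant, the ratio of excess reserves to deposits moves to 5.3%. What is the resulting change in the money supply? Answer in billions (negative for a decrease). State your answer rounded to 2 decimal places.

Initially m₁ = (1 + 0.079) / (0.04 + 0.0283 + 0.079) ≈ 7.32519, so M₁ = 7.32519 × 22 ≈ 161.1542 billion.
After the change m₂ = (1 + 0.079) / (0.04 + 0.053 + 0.079) ≈ 6.27326, so M₂ = 6.27326 × 22 ≈ 138.0117 billion.
ΔM = M₂ − M₁ = 138.0117 − 161.1542 = -23.1425 billion.

-23.14 billion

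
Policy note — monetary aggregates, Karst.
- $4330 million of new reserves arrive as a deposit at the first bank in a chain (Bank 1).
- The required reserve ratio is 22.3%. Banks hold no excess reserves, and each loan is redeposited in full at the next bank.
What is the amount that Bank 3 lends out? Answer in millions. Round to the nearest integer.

Each bank lends a fraction (1 − rr) = 0.7770 of the deposit it receives, so Bank 3 receives 4330·0.7770^2 and lends 4330·0.7770^3 ≈ 2031.1919 million.

$2031 million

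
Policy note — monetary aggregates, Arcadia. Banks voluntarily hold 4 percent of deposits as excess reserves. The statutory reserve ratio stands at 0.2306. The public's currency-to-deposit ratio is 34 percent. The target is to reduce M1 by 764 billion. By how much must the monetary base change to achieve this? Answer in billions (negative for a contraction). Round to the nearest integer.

-348 billion

The money multiplier is m = (1 + c) / (rr + e + c) = (1 + 0.34) / (0.2306 + 0.04 + 0.34) ≈ 2.1946.
ΔMB = ΔM / m = (−764) / 2.1946 ≈ -348.1272 billion.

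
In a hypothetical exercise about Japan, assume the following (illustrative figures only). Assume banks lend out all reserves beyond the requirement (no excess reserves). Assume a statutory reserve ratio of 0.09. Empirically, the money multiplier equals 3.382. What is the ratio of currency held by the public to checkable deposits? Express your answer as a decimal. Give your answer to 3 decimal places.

Using m = 3.382. From m = (1 + c)/(c + rr + e), rearranging gives 1 + c = m·(c + rr + e), so c·(1 − m) = m·(rr + e) − 1.
Hence c = [m·(rr + e) − 1]/(1 − m) = [3.382 × (0.09 + 0) − 1] / (1 − 3.382) ≈ 0.292032.

0.292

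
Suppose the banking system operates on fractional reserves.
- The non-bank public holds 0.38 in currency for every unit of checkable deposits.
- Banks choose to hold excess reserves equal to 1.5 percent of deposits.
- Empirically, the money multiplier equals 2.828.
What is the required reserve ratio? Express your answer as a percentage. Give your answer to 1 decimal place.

Using m = 2.828. Since m = (1 + c)/(c + rr + e), the denominator satisfies c + rr + e = (1 + c)/m = (1 + 0.38) / 2.828 ≈ 0.487977.
With c = 0.38 and e = 0.015, the required reserve ratio is 0.487977 − 0.38 − 0.015 = 0.092977.

9.3%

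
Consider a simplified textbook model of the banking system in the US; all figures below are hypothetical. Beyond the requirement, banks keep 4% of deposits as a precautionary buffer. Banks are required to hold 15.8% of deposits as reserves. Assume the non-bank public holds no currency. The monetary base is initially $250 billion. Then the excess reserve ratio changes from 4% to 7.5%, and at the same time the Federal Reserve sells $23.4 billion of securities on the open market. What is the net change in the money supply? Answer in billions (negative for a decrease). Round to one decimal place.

Before: m₁ = 1 / (0.158 + 0.04) ≈ 5.05051, MB₁ = 250, so M₁ = 5.05051 × 250 = 1262.6275 billion.
After: m₂ = 1 / (0.158 + 0.075) ≈ 4.29185, MB₂ = 250 − 23.4 = 226.6, so M₂ = 4.29185 × 226.6 ≈ 972.5332 billion.
ΔM = M₂ − M₁ = 972.5332 − 1262.6275 = -290.0943 billion.

-290.1 billion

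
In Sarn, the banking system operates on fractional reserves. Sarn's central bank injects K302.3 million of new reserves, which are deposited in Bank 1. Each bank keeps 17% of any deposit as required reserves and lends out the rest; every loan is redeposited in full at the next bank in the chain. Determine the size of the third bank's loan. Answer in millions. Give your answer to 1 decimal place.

K172.9 million

Each bank lends a fraction (1 − rr) = 0.8300 of the deposit it receives, so Bank 3 receives 302.3·0.8300^2 and lends 302.3·0.8300^3 ≈ 172.8512 million.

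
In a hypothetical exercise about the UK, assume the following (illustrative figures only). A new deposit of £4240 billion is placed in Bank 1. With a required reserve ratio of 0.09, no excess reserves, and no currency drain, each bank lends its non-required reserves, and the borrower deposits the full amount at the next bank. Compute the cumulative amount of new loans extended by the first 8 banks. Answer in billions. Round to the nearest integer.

Bank i lends (1 − rr)^i of the original deposit: Bank 1 lends 4240·0.9100 = 3858.4000, Bank 2 lends 4240·0.9100² = 3511.1440, and so on.
Summing a geometric series: total = 4240·[0.9100·(1 − 0.9100^8) / (1 − 0.9100)] ≈ 22710.8627 billion.

£22711 billion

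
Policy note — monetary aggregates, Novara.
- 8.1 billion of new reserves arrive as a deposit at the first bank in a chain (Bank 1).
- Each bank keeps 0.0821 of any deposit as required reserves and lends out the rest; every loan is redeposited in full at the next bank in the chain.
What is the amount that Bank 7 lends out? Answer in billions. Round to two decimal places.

4.45 billion

Each bank lends a fraction (1 − rr) = 0.9179 of the deposit it receives, so Bank 7 receives 8.1·0.9179^6 and lends 8.1·0.9179^7 ≈ 4.4469 billion.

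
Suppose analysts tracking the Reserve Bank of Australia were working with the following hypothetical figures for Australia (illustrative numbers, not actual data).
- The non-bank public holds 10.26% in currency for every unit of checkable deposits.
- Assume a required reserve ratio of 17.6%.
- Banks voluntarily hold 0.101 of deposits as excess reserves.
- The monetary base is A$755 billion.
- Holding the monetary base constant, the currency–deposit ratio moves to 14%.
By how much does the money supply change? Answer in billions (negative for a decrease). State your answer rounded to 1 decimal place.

Initially m₁ = (1 + 0.1026) / (0.176 + 0.101 + 0.1026) ≈ 2.90464, so M₁ = 2.90464 × 755 = 2193.0032 billion.
After the change m₂ = (1 + 0.14) / (0.176 + 0.101 + 0.14) ≈ 2.73381, so M₂ = 2.73381 × 755 ≈ 2064.0266 billion.
ΔM = M₂ − M₁ = 2064.0266 − 2193.0032 = -128.9766 billion.

-129.0 billion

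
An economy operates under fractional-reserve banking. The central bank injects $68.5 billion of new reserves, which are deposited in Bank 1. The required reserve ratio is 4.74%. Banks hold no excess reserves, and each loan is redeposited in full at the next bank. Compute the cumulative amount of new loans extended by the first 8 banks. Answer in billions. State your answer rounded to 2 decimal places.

$443.16 billion

Bank i lends (1 − rr)^i of the original deposit: Bank 1 lends 68.5·0.9526 = 65.2531, Bank 2 lends 68.5·0.9526² ≈ 62.1601, and so on.
Summing a geometric series: total = 68.5·[0.9526·(1 − 0.9526^8) / (1 − 0.9526)] ≈ 443.1625 billion.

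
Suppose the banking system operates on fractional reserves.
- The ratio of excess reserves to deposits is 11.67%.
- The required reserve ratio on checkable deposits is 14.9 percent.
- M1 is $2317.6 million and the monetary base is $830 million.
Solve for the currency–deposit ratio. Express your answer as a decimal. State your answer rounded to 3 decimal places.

0.144

Using m = M/MB = 2317.6/830 ≈ 2.792289. From m = (1 + c)/(c + rr + e), rearranging gives 1 + c = m·(c + rr + e), so c·(1 − m) = m·(rr + e) − 1.
Hence c = [m·(rr + e) − 1]/(1 − m) = [2.792289 × (0.149 + 0.1167) − 1] / (1 − 2.792289) ≈ 0.144000.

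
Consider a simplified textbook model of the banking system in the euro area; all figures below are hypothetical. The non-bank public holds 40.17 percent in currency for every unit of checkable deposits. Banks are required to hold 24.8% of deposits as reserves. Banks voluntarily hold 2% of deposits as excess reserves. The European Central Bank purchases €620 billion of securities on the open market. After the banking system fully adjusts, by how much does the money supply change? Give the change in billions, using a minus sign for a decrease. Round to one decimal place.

The money multiplier is m = (1 + c) / (rr + e + c) = (1 + 0.4017) / (0.248 + 0.02 + 0.4017) ≈ 2.09303.
The purchase adds 620 billion of base, so ΔM = m × ΔMB = 2.09303 × (+620) = 1297.6786 billion.

€1297.7 billion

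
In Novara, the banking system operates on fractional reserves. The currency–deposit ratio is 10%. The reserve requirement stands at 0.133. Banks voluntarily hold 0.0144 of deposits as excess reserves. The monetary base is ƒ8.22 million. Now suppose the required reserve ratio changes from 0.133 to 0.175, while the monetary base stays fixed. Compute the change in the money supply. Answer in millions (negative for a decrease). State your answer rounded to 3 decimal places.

-5.304 million

Initially m₁ = (1 + 0.1) / (0.133 + 0.0144 + 0.1) ≈ 4.44624, so M₁ = 4.44624 × 8.22 ≈ 36.5481 million.
After the change m₂ = (1 + 0.1) / (0.175 + 0.0144 + 0.1) ≈ 3.80097, so M₂ = 3.80097 × 8.22 ≈ 31.244 million.
ΔM = M₂ − M₁ = 31.244 − 36.5481 = -5.3041 million.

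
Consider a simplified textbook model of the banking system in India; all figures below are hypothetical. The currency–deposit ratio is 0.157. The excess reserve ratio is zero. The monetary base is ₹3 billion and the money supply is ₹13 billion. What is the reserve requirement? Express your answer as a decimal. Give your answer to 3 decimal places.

0.110

Using m = M/MB = 13/3 ≈ 4.333333. Since m = (1 + c)/(c + rr + e), the denominator satisfies c + rr + e = (1 + c)/m = (1 + 0.157) / 4.333333 ≈ 0.267000.
With c = 0.157 and e = 0, the reserve requirement is 0.267000 − 0.157 − 0 = 0.11.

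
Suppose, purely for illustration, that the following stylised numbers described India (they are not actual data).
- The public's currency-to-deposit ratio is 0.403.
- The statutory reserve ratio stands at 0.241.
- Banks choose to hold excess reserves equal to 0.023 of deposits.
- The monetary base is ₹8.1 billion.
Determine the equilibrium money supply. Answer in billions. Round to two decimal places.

The money multiplier is m = (1 + c) / (rr + e + c) = (1 + 0.403) / (0.241 + 0.023 + 0.403) ≈ 2.1034.
So M = m × MB = 2.1034 × 8.1 ≈ 17.0375 billion.

₹17.04 billion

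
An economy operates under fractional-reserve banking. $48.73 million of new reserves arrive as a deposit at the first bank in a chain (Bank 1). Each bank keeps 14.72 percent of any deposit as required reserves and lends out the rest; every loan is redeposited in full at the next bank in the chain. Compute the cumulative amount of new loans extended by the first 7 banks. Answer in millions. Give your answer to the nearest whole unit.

Bank i lends (1 − rr)^i of the original deposit: Bank 1 lends 48.73·0.8528 ≈ 41.5569, Bank 2 lends 48.73·0.8528² ≈ 35.4398, and so on.
Summing a geometric series: total = 48.73·[0.8528·(1 − 0.8528^7) / (1 − 0.8528)] ≈ 189.7044 million.

$190 million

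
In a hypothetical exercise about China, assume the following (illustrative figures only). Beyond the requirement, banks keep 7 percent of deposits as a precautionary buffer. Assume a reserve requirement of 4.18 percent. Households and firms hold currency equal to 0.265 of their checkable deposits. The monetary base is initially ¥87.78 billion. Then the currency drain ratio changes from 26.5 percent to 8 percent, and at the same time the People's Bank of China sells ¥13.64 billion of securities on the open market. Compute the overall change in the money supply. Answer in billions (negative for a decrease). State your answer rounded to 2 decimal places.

¥122.78 billion

Before: m₁ = (1 + 0.265) / (0.0418 + 0.07 + 0.265) ≈ 3.35722, MB₁ = 87.78, so M₁ = 3.35722 × 87.78 ≈ 294.6968 billion.
After: m₂ = (1 + 0.08) / (0.0418 + 0.07 + 0.08) ≈ 5.63087, MB₂ = 87.78 − 13.64 = 74.14, so M₂ = 5.63087 × 74.14 ≈ 417.4727 billion.
ΔM = M₂ − M₁ = 417.4727 − 294.6968 = 122.7759 billion.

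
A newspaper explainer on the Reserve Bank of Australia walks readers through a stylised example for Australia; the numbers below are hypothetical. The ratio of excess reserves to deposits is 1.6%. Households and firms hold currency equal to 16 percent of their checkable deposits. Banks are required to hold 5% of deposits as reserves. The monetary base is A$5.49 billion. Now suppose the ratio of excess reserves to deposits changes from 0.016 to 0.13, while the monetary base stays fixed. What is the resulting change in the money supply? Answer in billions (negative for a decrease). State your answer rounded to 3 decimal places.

Initially m₁ = (1 + 0.16) / (0.05 + 0.016 + 0.16) ≈ 5.13274, so M₁ = 5.13274 × 5.49 ≈ 28.1787 billion.
After the change m₂ = (1 + 0.16) / (0.05 + 0.13 + 0.16) ≈ 3.41176, so M₂ = 3.41176 × 5.49 ≈ 18.7306 billion.
ΔM = M₂ − M₁ = 18.7306 − 28.1787 = -9.4481 billion.

-9.448 billion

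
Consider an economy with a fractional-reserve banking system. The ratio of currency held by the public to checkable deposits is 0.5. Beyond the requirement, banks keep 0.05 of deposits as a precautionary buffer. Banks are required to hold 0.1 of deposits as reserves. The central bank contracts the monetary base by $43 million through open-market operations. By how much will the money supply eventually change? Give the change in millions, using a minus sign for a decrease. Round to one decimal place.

The money multiplier is m = (1 + c) / (rr + e + c) = (1 + 0.5) / (0.1 + 0.05 + 0.5) ≈ 2.3077.
The sale removes 43 million of base, so ΔM = m × ΔMB = 2.3077 × (−43) = -99.2311 million.

-99.2 million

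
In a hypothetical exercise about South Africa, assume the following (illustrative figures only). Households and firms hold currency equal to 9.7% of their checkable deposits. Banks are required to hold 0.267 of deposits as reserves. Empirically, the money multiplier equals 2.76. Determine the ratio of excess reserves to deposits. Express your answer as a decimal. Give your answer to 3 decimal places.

Using m = 2.76. Since m = (1 + c)/(c + rr + e), the denominator satisfies c + rr + e = (1 + c)/m = (1 + 0.097) / 2.76 ≈ 0.397464.
With c = 0.097 and rr = 0.267, the ratio of excess reserves to deposits is 0.397464 − 0.097 − 0.267 = 0.033464.

0.033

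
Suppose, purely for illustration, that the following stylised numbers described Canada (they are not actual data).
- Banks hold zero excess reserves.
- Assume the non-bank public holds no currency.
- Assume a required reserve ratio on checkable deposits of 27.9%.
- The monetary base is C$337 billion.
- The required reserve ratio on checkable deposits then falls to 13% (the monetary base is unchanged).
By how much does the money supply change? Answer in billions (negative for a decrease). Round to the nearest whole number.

C$1384 billion

Initially m₁ = 1 / (0.279) ≈ 3.5842, so M₁ = 3.5842 × 337 = 1207.8754 billion.
After the change m₂ = 1 / (0.13) ≈ 7.6923, so M₂ = 7.6923 × 337 = 2592.3051 billion.
ΔM = M₂ − M₁ = 2592.3051 − 1207.8754 = 1384.4297 billion.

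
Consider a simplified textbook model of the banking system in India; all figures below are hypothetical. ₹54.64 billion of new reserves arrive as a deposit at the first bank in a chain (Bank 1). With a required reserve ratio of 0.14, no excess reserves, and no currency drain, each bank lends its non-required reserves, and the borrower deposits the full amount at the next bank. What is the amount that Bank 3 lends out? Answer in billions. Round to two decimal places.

₹34.75 billion

Each bank lends a fraction (1 − rr) = 0.8600 of the deposit it receives, so Bank 3 receives 54.64·0.8600^2 and lends 54.64·0.8600^3 ≈ 34.7541 billion.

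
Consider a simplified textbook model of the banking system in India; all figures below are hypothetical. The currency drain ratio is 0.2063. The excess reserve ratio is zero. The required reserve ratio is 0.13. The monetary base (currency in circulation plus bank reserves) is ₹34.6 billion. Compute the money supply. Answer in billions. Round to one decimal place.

₹124.1 billion

The money multiplier is m = (1 + c) / (rr + c) = (1 + 0.2063) / (0.13 + 0.2063) ≈ 3.5870.
So M = m × MB = 3.5870 × 34.6 = 124.1102 billion.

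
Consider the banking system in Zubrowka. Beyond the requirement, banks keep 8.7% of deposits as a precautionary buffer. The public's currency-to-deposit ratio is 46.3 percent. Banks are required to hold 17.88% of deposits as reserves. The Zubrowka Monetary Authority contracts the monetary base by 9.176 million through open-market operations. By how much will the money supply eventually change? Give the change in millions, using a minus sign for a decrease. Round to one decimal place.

-18.4 million

The money multiplier is m = (1 + c) / (rr + e + c) = (1 + 0.463) / (0.1788 + 0.087 + 0.463) ≈ 2.0074.
The sale removes 9.176 million of base, so ΔM = m × ΔMB = 2.0074 × (−9.176) ≈ -18.4199 million.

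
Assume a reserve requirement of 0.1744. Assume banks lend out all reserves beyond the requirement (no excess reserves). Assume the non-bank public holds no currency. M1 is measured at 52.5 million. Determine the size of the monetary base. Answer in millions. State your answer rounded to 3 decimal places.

9.156 million

With no currency drain and no excess reserves, the money multiplier is m = 1/rr = 1/0.1744 ≈ 5.733945.
The monetary base is MB = M / m = 52.5 / 5.733945 ≈ 9.156 million.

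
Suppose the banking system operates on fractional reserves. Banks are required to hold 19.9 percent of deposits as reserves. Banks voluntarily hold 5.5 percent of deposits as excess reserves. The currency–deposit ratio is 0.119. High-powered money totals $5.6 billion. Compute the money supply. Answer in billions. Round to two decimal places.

The money multiplier is m = (1 + c) / (rr + e + c) = (1 + 0.119) / (0.199 + 0.055 + 0.119) = 3.
So M = m × MB = 3 × 5.6 = 16.8 billion.

$16.80 billion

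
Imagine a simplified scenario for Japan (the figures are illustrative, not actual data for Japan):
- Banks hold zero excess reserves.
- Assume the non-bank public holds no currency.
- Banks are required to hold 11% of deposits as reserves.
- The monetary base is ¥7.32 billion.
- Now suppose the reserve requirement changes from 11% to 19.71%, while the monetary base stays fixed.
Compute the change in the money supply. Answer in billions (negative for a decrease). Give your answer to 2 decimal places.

Initially m₁ = 1 / (0.11) ≈ 9.0909, so M₁ = 9.0909 × 7.32 ≈ 66.5454 billion.
After the change m₂ = 1 / (0.1971) ≈ 5.0736, so M₂ = 5.0736 × 7.32 ≈ 37.1388 billion.
ΔM = M₂ − M₁ = 37.1388 − 66.5454 = -29.4066 billion.

-29.41 billion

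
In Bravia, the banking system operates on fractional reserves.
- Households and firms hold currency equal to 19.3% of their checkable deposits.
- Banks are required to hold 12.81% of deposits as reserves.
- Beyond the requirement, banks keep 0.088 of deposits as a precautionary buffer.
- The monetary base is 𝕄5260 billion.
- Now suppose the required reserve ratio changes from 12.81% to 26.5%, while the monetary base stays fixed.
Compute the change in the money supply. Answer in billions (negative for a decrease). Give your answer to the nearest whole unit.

-3846 billion

Initially m₁ = (1 + 0.193) / (0.1281 + 0.088 + 0.193) ≈ 2.91616, so M₁ = 2.91616 × 5260 = 15339.0016 billion.
After the change m₂ = (1 + 0.193) / (0.265 + 0.088 + 0.193) ≈ 2.18498, so M₂ = 2.18498 × 5260 = 11492.9948 billion.
ΔM = M₂ − M₁ = 11492.9948 − 15339.0016 = -3846.0068 billion.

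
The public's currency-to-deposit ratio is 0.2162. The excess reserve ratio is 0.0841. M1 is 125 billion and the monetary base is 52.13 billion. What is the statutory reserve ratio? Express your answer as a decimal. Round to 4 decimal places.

0.2069

Using m = M/MB = 125/52.13 ≈ 2.397852. Since m = (1 + c)/(c + rr + e), the denominator satisfies c + rr + e = (1 + c)/m = (1 + 0.2162) / 2.397852 ≈ 0.507204.
With c = 0.2162 and e = 0.0841, the statutory reserve ratio is 0.507204 − 0.2162 − 0.0841 = 0.206904.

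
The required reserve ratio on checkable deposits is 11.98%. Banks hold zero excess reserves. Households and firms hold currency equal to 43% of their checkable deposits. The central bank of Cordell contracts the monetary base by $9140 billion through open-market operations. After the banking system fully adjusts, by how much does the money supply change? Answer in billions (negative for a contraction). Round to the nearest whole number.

The money multiplier is m = (1 + c) / (rr + c) = (1 + 0.43) / (0.1198 + 0.43) ≈ 2.60095.
The sale removes 9140 billion of base, so ΔM = m × ΔMB = 2.60095 × (−9140) = -23772.683 billion.

-23773 billion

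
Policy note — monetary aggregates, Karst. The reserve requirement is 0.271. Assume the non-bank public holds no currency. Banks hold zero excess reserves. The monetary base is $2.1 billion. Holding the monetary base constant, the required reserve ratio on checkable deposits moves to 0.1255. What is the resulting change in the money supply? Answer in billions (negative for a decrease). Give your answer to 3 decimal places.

Initially m₁ = 1 / (0.271) ≈ 3.69004, so M₁ = 3.69004 × 2.1 ≈ 7.7491 billion.
After the change m₂ = 1 / (0.1255) ≈ 7.96813, so M₂ = 7.96813 × 2.1 ≈ 16.7331 billion.
ΔM = M₂ − M₁ = 16.7331 − 7.7491 = 8.984 billion.

$8.984 billion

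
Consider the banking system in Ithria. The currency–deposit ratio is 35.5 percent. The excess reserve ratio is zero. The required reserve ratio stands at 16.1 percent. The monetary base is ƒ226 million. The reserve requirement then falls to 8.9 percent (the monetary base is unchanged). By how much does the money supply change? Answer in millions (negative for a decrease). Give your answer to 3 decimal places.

ƒ96.238 million

Initially m₁ = (1 + 0.355) / (0.161 + 0.355) ≈ 2.6259690, so M₁ = 2.6259690 × 226 ≈ 593.469 million.
After the change m₂ = (1 + 0.355) / (0.089 + 0.355) ≈ 3.0518018, so M₂ = 3.0518018 × 226 ≈ 689.7072 million.
ΔM = M₂ − M₁ = 689.7072 − 593.469 = 96.2382 million.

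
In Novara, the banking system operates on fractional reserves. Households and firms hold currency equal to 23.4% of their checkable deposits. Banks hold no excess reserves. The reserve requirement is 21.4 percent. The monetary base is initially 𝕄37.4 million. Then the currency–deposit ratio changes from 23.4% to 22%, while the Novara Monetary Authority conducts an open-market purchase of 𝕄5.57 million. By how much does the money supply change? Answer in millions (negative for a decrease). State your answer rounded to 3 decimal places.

Before: m₁ = (1 + 0.234) / (0.214 + 0.234) ≈ 2.754464, MB₁ = 37.4, so M₁ = 2.754464 × 37.4 ≈ 103.017 million.
After: m₂ = (1 + 0.22) / (0.214 + 0.22) ≈ 2.811060, MB₂ = 37.4 + 5.57 = 42.97, so M₂ = 2.811060 × 42.97 ≈ 120.7912 million.
ΔM = M₂ − M₁ = 120.7912 − 103.017 = 17.7742 million.

𝕄17.774 million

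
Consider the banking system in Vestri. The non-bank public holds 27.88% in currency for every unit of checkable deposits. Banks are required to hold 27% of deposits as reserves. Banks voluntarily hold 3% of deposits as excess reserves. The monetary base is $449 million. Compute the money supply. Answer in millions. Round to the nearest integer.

$992 million

The money multiplier is m = (1 + c) / (rr + e + c) = (1 + 0.2788) / (0.27 + 0.03 + 0.2788) ≈ 2.2094.
So M = m × MB = 2.2094 × 449 = 992.0206 million.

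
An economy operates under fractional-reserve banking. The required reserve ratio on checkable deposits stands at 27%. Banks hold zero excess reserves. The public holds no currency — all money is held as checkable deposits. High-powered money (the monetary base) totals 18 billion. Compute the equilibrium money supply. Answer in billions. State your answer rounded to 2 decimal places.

66.67 billion

With no currency drain or excess reserves, the money multiplier is m = 1/rr = 1/0.27 ≈ 3.70370.
Money supply M = m × MB = 3.70370 × 18 = 66.6666 billion.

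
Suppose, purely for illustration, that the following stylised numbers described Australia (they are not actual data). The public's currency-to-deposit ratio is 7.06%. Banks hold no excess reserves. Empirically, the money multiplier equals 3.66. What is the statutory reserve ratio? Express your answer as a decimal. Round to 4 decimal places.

0.2219

Using m = 3.66. Since m = (1 + c)/(c + rr + e), the denominator satisfies c + rr + e = (1 + c)/m = (1 + 0.0706) / 3.66 ≈ 0.292514.
With c = 0.0706 and e = 0, the statutory reserve ratio is 0.292514 − 0.0706 − 0 = 0.221914.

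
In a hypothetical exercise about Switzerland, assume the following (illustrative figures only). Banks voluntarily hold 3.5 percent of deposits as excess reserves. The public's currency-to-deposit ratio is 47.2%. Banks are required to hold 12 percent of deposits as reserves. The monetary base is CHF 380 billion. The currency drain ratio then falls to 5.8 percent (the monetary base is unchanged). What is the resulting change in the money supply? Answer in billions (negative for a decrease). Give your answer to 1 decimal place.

Initially m₁ = (1 + 0.472) / (0.12 + 0.035 + 0.472) ≈ 2.34769, so M₁ = 2.34769 × 380 = 892.1222 billion.
After the change m₂ = (1 + 0.058) / (0.12 + 0.035 + 0.058) ≈ 4.96714, so M₂ = 4.96714 × 380 = 1887.5132 billion.
ΔM = M₂ − M₁ = 1887.5132 − 892.1222 = 995.391 billion.

CHF 995.4 billion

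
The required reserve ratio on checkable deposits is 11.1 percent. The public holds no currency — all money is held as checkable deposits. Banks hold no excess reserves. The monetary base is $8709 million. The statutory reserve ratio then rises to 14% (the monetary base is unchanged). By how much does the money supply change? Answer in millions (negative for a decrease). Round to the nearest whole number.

Initially m₁ = 1 / (0.111) ≈ 9.00901, so M₁ = 9.00901 × 8709 ≈ 78459.4681 million.
After the change m₂ = 1 / (0.14) ≈ 7.14286, so M₂ = 7.14286 × 8709 ≈ 62207.1677 million.
ΔM = M₂ − M₁ = 62207.1677 − 78459.4681 = -16252.3004 million.

-16252 million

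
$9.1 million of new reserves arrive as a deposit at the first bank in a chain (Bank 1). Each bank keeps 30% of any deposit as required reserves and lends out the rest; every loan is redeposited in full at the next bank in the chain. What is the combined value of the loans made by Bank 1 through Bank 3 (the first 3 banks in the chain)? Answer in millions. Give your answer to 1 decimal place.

$14.0 million

Bank i lends (1 − rr)^i of the original deposit: Bank 1 lends 9.1·0.7000 = 6.3700, Bank 2 lends 9.1·0.7000² = 4.4590, and so on.
Summing a geometric series: total = 9.1·[0.7000·(1 − 0.7000^3) / (1 − 0.7000)] = 13.9503 million.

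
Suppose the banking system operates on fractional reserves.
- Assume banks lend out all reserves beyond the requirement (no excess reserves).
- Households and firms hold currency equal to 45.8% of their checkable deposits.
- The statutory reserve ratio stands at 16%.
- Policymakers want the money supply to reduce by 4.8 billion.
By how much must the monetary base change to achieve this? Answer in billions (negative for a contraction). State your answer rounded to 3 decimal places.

The money multiplier is m = (1 + c) / (rr + c) = (1 + 0.458) / (0.16 + 0.458) ≈ 2.35922.
ΔMB = ΔM / m = (−4.8) / 2.35922 ≈ -2.0346 billion.

-2.035 billion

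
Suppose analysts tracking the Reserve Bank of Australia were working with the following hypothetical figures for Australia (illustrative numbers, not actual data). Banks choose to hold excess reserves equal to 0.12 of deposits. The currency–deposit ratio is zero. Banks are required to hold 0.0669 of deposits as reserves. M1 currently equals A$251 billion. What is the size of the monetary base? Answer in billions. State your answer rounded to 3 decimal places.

The money multiplier is m = 1 / (rr + e) = 1 / (0.0669 + 0.12) ≈ 5.3504548.
MB = M / m = 251 / 5.3504548 ≈ 46.9119 billion.

A$46.912 billion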